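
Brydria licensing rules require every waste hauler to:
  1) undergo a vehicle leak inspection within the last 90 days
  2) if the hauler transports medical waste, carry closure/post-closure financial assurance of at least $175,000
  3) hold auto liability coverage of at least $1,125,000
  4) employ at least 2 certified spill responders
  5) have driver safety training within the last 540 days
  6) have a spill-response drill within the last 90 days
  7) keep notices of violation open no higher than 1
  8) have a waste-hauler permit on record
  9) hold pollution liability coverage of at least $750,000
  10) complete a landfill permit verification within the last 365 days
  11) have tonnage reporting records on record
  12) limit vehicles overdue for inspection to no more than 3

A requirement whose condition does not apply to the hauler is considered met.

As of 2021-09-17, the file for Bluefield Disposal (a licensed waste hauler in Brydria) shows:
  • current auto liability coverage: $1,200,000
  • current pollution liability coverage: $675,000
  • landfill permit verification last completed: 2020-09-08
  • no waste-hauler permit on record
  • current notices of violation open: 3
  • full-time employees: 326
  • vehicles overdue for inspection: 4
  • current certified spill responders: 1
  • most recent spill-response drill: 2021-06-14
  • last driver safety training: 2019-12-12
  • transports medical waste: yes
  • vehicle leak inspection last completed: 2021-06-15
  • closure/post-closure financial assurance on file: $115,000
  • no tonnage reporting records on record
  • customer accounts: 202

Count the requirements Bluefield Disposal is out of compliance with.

1. vehicle leak inspection 94 days ago vs limit 90 → not met
2. condition 'transports medical waste' holds; closure/post-closure financial assurance $115,000 < $175,000 → not met
3. auto liability coverage $1,200,000 ≥ $1,125,000 → met
4. certified spill responders 1 < 2 → not met
5. driver safety training 645 days ago vs limit 540 → not met
6. spill-response drill 95 days ago vs limit 90 → not met
7. notices of violation open 3 > 1 → not met
8. waste-hauler permit absent → not met
9. pollution liability coverage $675,000 < $750,000 → not met
10. landfill permit verification 374 days ago vs limit 365 → not met
11. tonnage reporting records absent → not met
12. vehicles overdue for inspection 4 > 3 → not met
Not met: 11 of 12

11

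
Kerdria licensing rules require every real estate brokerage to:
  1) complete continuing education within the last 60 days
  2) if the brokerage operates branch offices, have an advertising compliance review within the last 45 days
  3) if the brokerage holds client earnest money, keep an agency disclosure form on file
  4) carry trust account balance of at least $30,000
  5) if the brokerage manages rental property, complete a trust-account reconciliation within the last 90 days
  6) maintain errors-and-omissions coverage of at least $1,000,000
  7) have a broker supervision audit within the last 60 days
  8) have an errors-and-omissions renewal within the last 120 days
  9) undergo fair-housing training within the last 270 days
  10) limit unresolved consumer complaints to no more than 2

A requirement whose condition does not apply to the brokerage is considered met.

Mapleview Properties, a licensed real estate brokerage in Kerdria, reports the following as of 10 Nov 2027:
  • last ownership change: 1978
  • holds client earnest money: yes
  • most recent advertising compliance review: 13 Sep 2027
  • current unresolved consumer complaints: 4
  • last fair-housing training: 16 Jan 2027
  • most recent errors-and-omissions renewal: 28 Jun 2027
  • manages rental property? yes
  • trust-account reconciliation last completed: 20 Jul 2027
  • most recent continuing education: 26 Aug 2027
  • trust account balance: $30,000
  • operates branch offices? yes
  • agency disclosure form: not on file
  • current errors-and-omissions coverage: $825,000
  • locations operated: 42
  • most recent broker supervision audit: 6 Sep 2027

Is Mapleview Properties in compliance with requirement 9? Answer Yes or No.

9. fair-housing training 298 days ago vs limit 270 → not met

No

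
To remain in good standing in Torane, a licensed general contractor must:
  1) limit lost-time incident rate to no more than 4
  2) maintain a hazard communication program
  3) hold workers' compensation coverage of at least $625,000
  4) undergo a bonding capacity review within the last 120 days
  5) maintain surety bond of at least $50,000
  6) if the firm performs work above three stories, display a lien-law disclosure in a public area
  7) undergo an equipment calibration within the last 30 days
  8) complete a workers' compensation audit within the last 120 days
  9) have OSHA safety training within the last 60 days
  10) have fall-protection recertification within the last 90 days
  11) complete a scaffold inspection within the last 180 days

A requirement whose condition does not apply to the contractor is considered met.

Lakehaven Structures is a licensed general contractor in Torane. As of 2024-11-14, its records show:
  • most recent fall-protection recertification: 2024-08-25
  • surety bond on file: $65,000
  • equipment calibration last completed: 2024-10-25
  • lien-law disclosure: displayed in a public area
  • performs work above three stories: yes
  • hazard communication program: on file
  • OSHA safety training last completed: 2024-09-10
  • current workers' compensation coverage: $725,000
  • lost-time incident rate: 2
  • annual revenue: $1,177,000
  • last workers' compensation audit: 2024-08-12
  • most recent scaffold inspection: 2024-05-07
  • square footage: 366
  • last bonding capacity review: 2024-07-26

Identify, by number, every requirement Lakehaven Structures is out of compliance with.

1. lost-time incident rate 2 ≤ 4 → met
2. hazard communication program present → met
3. workers' compensation coverage $725,000 ≥ $625,000 → met
4. bonding capacity review 111 days ago vs limit 120 → met
5. surety bond $65,000 ≥ $50,000 → met
6. condition 'performs work above three stories' holds; lien-law disclosure present → met
7. equipment calibration 20 days ago vs limit 30 → met
8. workers' compensation audit 94 days ago vs limit 120 → met
9. OSHA safety training 65 days ago vs limit 60 → not met
10. fall-protection recertification 81 days ago vs limit 90 → met
11. scaffold inspection 191 days ago vs limit 180 → not met
Not met: 9, 11

9, 11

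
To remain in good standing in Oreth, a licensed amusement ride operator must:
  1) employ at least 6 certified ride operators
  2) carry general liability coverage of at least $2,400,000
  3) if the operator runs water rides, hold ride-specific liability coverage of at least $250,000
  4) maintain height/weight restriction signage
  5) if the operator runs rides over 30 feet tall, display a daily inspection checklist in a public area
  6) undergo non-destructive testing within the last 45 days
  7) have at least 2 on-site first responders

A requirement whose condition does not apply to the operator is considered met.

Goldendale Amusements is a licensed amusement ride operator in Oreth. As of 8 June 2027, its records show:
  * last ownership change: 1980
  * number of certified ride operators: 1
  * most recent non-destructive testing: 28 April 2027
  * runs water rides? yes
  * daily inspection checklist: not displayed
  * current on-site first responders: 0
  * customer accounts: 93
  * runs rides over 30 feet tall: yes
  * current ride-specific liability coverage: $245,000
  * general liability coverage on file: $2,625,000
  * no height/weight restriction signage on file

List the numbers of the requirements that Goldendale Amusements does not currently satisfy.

1, 3, 4, 5, 7

1. certified ride operators 1 < 6 → not met
2. general liability coverage $2,625,000 ≥ $2,400,000 → met
3. condition 'runs water rides' holds; ride-specific liability coverage $245,000 < $250,000 → not met
4. height/weight restriction signage absent → not met
5. condition 'runs rides over 30 feet tall' holds; daily inspection checklist absent → not met
6. non-destructive testing 41 days ago vs limit 45 → met
7. on-site first responders 0 < 2 → not met
Not met: 1, 3, 4, 5, 7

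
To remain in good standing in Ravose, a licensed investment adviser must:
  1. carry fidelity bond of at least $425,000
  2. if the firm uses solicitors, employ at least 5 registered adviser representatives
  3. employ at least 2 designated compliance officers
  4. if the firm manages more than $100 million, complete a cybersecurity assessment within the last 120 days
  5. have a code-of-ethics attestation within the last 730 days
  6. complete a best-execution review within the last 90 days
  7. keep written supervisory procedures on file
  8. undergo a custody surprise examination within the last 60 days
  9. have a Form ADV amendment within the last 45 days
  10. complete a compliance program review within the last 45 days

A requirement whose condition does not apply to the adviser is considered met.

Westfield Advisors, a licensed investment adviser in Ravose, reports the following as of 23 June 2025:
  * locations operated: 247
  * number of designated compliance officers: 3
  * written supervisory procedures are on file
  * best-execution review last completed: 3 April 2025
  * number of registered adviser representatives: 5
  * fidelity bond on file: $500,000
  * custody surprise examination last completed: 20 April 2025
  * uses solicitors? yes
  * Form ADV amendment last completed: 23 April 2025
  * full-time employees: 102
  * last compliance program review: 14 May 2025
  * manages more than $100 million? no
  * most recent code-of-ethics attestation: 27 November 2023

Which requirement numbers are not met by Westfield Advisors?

1. fidelity bond $500,000 ≥ $425,000 → met
2. condition 'uses solicitors' holds; registered adviser representatives 5 ≥ 5 → met
3. designated compliance officers 3 ≥ 2 → met
4. condition 'manages more than $100 million' does not hold → requirement n/a → met
5. code-of-ethics attestation 574 days ago vs limit 730 → met
6. best-execution review 81 days ago vs limit 90 → met
7. written supervisory procedures present → met
8. custody surprise examination 64 days ago vs limit 60 → not met
9. Form ADV amendment 61 days ago vs limit 45 → not met
10. compliance program review 40 days ago vs limit 45 → met
Not met: 8, 9

8, 9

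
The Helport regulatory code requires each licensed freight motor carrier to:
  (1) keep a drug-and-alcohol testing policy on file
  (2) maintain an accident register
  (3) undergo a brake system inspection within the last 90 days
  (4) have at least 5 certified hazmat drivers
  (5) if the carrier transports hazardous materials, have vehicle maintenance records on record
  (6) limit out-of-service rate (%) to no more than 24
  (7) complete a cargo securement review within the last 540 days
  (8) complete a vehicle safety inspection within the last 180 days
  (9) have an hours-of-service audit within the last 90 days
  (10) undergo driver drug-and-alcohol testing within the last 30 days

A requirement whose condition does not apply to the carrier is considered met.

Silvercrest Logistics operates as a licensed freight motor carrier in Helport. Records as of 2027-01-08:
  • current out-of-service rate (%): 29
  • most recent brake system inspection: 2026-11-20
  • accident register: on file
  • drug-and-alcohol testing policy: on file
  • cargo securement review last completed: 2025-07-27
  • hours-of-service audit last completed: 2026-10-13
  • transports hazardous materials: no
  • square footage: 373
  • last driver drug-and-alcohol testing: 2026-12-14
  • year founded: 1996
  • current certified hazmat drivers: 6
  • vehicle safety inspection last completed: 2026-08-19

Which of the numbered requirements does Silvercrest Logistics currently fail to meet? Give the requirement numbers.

1. drug-and-alcohol testing policy present → met
2. accident register present → met
3. brake system inspection 49 days ago vs limit 90 → met
4. certified hazmat drivers 6 ≥ 5 → met
5. condition 'transports hazardous materials' does not hold → requirement n/a → met
6. out-of-service rate (%) 29 > 24 → not met
7. cargo securement review 530 days ago vs limit 540 → met
8. vehicle safety inspection 142 days ago vs limit 180 → met
9. hours-of-service audit 87 days ago vs limit 90 → met
10. driver drug-and-alcohol testing 25 days ago vs limit 30 → met
Not met: 6

6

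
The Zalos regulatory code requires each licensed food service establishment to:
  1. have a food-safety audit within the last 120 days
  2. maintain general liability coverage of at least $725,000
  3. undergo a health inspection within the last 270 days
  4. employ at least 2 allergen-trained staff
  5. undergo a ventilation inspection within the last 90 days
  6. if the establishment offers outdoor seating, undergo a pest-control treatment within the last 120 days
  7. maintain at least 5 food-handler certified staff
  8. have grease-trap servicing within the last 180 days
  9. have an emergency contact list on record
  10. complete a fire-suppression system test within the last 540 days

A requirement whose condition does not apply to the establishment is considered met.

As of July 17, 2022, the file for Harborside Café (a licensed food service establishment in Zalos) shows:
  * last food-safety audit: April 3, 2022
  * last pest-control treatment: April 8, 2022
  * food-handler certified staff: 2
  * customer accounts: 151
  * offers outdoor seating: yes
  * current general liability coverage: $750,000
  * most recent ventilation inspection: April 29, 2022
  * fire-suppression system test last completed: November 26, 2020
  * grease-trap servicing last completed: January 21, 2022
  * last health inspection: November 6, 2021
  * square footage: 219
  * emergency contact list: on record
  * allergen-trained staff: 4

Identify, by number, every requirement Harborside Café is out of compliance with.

7, 10

1. food-safety audit 105 days ago vs limit 120 → met
2. general liability coverage $750,000 ≥ $725,000 → met
3. health inspection 253 days ago vs limit 270 → met
4. allergen-trained staff 4 ≥ 2 → met
5. ventilation inspection 79 days ago vs limit 90 → met
6. condition 'offers outdoor seating' holds; pest-control treatment 100 days ago vs limit 120 → met
7. food-handler certified staff 2 < 5 → not met
8. grease-trap servicing 177 days ago vs limit 180 → met
9. emergency contact list present → met
10. fire-suppression system test 598 days ago vs limit 540 → not met
Not met: 7, 10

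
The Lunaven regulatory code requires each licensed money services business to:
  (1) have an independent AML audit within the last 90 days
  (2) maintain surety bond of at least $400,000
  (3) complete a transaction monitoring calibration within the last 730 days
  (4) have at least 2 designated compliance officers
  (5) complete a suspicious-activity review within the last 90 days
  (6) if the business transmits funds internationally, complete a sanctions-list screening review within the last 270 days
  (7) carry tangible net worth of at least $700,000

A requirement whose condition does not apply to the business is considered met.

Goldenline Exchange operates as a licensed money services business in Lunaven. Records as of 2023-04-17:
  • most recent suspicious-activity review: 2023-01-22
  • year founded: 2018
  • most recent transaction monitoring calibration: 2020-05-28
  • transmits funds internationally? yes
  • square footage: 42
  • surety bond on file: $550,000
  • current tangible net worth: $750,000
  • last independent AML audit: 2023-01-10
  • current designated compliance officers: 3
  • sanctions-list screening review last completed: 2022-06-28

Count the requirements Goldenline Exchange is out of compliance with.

1. independent AML audit 97 days ago vs limit 90 → not met
2. surety bond $550,000 ≥ $400,000 → met
3. transaction monitoring calibration 1054 days ago vs limit 730 → not met
4. designated compliance officers 3 ≥ 2 → met
5. suspicious-activity review 85 days ago vs limit 90 → met
6. condition 'transmits funds internationally' holds; sanctions-list screening review 293 days ago vs limit 270 → not met
7. tangible net worth $750,000 ≥ $700,000 → met
Not met: 3 of 7

3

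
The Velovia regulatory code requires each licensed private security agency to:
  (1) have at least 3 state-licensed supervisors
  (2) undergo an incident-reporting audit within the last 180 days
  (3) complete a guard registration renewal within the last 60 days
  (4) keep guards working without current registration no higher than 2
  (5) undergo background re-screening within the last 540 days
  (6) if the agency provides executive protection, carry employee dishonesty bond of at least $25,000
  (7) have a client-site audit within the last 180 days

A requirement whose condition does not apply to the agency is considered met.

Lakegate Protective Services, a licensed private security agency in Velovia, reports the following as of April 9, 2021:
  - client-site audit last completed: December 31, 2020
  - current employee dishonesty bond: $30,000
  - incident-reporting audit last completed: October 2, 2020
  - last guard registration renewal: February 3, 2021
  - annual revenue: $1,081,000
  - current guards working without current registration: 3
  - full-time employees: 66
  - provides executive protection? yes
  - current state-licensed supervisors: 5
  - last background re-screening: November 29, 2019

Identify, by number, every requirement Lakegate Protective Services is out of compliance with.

2, 3, 4

1. state-licensed supervisors 5 ≥ 3 → met
2. incident-reporting audit 189 days ago vs limit 180 → not met
3. guard registration renewal 65 days ago vs limit 60 → not met
4. guards working without current registration 3 > 2 → not met
5. background re-screening 497 days ago vs limit 540 → met
6. condition 'provides executive protection' holds; employee dishonesty bond $30,000 ≥ $25,000 → met
7. client-site audit 99 days ago vs limit 180 → met
Not met: 2, 3, 4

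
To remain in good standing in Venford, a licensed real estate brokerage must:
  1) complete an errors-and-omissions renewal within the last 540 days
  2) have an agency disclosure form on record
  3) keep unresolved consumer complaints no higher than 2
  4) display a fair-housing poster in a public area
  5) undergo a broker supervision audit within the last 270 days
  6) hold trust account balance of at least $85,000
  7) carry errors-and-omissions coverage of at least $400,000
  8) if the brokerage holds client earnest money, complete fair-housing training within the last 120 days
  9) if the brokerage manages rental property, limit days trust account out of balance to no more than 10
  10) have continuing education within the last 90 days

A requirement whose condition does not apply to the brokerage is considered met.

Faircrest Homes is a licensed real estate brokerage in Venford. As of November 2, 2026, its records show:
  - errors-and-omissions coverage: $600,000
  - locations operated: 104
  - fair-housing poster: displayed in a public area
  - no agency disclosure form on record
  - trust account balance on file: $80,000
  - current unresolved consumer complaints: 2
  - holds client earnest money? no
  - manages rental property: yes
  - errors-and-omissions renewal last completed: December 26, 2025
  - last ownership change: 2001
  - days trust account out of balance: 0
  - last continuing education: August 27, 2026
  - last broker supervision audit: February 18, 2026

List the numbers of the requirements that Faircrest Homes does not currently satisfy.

2, 6

1. errors-and-omissions renewal 311 days ago vs limit 540 → met
2. agency disclosure form absent → not met
3. unresolved consumer complaints 2 ≤ 2 → met
4. fair-housing poster present → met
5. broker supervision audit 257 days ago vs limit 270 → met
6. trust account balance $80,000 < $85,000 → not met
7. errors-and-omissions coverage $600,000 ≥ $400,000 → met
8. condition 'holds client earnest money' does not hold → requirement n/a → met
9. condition 'manages rental property' holds; days trust account out of balance 0 ≤ 10 → met
10. continuing education 67 days ago vs limit 90 → met
Not met: 2, 6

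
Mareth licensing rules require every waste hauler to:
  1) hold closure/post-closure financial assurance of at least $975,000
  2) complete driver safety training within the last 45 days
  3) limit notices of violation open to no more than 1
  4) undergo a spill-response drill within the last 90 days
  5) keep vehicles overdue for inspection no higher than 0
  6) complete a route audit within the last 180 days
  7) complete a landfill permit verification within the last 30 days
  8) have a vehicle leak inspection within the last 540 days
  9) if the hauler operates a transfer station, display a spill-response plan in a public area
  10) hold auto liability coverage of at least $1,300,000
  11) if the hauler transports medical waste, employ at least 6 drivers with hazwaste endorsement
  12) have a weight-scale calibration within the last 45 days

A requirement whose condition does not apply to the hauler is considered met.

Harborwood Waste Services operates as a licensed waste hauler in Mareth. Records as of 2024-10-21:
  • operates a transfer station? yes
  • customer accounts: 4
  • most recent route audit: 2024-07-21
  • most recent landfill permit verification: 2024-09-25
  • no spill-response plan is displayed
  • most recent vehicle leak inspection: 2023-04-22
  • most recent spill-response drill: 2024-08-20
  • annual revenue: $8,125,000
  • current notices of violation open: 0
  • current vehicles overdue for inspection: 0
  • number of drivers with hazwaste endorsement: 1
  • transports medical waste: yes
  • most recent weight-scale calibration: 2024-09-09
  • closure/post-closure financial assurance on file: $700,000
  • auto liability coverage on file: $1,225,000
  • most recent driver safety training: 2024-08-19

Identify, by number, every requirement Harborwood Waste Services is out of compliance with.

1, 2, 8, 9, 10, 11

1. closure/post-closure financial assurance $700,000 < $975,000 → not met
2. driver safety training 63 days ago vs limit 45 → not met
3. notices of violation open 0 ≤ 1 → met
4. spill-response drill 62 days ago vs limit 90 → met
5. vehicles overdue for inspection 0 ≤ 0 → met
6. route audit 92 days ago vs limit 180 → met
7. landfill permit verification 26 days ago vs limit 30 → met
8. vehicle leak inspection 548 days ago vs limit 540 → not met
9. condition 'operates a transfer station' holds; spill-response plan absent → not met
10. auto liability coverage $1,225,000 < $1,300,000 → not met
11. condition 'transports medical waste' holds; drivers with hazwaste endorsement 1 < 6 → not met
12. weight-scale calibration 42 days ago vs limit 45 → met
Not met: 1, 2, 8, 9, 10, 11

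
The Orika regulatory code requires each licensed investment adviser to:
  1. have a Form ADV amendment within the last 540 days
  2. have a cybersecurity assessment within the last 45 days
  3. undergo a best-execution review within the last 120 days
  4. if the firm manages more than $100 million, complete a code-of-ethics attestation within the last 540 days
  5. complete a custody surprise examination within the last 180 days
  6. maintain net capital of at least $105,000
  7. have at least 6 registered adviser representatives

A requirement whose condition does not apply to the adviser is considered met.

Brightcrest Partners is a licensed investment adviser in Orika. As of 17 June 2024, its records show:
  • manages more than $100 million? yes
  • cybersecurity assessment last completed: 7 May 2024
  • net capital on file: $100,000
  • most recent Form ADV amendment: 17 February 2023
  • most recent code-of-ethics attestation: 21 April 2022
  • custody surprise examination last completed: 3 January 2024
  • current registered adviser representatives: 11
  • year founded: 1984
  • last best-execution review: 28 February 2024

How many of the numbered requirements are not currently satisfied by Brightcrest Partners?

1. Form ADV amendment 486 days ago vs limit 540 → met
2. cybersecurity assessment 41 days ago vs limit 45 → met
3. best-execution review 110 days ago vs limit 120 → met
4. condition 'manages more than $100 million' holds; code-of-ethics attestation 788 days ago vs limit 540 → not met
5. custody surprise examination 166 days ago vs limit 180 → met
6. net capital $100,000 < $105,000 → not met
7. registered adviser representatives 11 ≥ 6 → met
Not met: 2 of 7

2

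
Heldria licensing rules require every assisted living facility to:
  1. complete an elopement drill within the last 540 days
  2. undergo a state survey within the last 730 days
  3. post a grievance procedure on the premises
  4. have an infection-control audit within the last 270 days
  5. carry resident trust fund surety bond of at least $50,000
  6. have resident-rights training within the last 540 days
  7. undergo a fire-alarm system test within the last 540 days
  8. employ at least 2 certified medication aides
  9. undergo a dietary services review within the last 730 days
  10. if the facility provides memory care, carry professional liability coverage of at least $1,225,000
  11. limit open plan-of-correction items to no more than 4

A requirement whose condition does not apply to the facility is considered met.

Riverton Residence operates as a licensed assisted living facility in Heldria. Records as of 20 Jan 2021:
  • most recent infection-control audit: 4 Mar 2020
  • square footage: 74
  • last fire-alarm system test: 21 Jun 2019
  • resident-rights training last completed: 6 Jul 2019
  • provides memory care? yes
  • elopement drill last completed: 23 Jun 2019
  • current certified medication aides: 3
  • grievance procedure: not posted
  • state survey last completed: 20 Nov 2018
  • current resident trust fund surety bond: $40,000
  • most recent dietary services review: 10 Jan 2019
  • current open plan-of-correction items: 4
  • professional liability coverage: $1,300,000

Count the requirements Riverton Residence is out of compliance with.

8

1. elopement drill 577 days ago vs limit 540 → not met
2. state survey 792 days ago vs limit 730 → not met
3. grievance procedure absent → not met
4. infection-control audit 322 days ago vs limit 270 → not met
5. resident trust fund surety bond $40,000 < $50,000 → not met
6. resident-rights training 564 days ago vs limit 540 → not met
7. fire-alarm system test 579 days ago vs limit 540 → not met
8. certified medication aides 3 ≥ 2 → met
9. dietary services review 741 days ago vs limit 730 → not met
10. condition 'provides memory care' holds; professional liability coverage $1,300,000 ≥ $1,225,000 → met
11. open plan-of-correction items 4 ≤ 4 → met
Not met: 8 of 11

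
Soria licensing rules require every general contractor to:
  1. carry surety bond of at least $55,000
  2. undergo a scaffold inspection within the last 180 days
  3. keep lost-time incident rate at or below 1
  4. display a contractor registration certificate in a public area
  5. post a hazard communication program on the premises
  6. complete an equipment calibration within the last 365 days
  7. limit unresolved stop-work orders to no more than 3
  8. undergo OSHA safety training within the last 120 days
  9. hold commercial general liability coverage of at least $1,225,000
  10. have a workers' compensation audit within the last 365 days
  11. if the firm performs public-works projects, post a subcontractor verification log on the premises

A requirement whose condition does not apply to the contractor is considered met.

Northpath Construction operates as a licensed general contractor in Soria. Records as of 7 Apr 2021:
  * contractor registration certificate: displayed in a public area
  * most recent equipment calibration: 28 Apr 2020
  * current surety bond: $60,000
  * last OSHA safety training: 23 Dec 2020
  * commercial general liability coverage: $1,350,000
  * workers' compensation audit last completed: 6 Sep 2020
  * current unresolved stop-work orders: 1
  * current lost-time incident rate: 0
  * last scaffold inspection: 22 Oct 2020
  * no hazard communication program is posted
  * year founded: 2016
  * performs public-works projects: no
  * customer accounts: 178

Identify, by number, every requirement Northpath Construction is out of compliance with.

5

1. surety bond $60,000 ≥ $55,000 → met
2. scaffold inspection 167 days ago vs limit 180 → met
3. lost-time incident rate 0 ≤ 1 → met
4. contractor registration certificate present → met
5. hazard communication program absent → not met
6. equipment calibration 344 days ago vs limit 365 → met
7. unresolved stop-work orders 1 ≤ 3 → met
8. OSHA safety training 105 days ago vs limit 120 → met
9. commercial general liability coverage $1,350,000 ≥ $1,225,000 → met
10. workers' compensation audit 213 days ago vs limit 365 → met
11. condition 'performs public-works projects' does not hold → requirement n/a → met
Not met: 5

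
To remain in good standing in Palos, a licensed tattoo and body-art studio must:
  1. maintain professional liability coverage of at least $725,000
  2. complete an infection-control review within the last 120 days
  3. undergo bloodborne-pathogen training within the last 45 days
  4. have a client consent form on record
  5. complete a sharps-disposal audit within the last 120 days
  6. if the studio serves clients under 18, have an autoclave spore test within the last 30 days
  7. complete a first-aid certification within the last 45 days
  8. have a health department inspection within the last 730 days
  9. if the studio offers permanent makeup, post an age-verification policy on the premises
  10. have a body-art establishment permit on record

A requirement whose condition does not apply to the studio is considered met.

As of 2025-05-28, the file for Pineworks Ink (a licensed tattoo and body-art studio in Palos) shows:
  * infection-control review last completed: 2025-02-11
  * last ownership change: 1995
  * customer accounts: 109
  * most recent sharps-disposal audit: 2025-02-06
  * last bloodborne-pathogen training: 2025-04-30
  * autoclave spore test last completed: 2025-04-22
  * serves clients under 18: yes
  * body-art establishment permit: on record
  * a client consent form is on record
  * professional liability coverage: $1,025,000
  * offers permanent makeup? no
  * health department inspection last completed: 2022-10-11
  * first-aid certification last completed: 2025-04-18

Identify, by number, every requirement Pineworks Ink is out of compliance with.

6, 8

1. professional liability coverage $1,025,000 ≥ $725,000 → met
2. infection-control review 106 days ago vs limit 120 → met
3. bloodborne-pathogen training 28 days ago vs limit 45 → met
4. client consent form present → met
5. sharps-disposal audit 111 days ago vs limit 120 → met
6. condition 'serves clients under 18' holds; autoclave spore test 36 days ago vs limit 30 → not met
7. first-aid certification 40 days ago vs limit 45 → met
8. health department inspection 960 days ago vs limit 730 → not met
9. condition 'offers permanent makeup' does not hold → requirement n/a → met
10. body-art establishment permit present → met
Not met: 6, 8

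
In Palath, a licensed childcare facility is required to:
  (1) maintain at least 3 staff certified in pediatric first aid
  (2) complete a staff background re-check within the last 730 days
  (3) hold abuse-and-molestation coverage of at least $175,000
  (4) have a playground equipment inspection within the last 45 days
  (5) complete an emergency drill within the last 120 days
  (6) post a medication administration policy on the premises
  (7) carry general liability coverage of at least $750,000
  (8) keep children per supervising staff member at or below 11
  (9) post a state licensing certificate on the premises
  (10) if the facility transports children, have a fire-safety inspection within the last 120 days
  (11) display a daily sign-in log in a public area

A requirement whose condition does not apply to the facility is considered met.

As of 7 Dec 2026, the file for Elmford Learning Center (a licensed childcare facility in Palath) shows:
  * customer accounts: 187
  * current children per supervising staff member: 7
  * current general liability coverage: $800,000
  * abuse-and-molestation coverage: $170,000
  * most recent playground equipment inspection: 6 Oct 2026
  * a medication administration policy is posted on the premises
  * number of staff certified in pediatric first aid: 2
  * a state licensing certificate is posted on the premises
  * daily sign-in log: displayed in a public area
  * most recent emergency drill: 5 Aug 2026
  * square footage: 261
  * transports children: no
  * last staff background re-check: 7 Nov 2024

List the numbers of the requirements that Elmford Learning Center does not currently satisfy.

1. staff certified in pediatric first aid 2 < 3 → not met
2. staff background re-check 760 days ago vs limit 730 → not met
3. abuse-and-molestation coverage $170,000 < $175,000 → not met
4. playground equipment inspection 62 days ago vs limit 45 → not met
5. emergency drill 124 days ago vs limit 120 → not met
6. medication administration policy present → met
7. general liability coverage $800,000 ≥ $750,000 → met
8. children per supervising staff member 7 ≤ 11 → met
9. state licensing certificate present → met
10. condition 'transports children' does not hold → requirement n/a → met
11. daily sign-in log present → met
Not met: 1, 2, 3, 4, 5

1, 2, 3, 4, 5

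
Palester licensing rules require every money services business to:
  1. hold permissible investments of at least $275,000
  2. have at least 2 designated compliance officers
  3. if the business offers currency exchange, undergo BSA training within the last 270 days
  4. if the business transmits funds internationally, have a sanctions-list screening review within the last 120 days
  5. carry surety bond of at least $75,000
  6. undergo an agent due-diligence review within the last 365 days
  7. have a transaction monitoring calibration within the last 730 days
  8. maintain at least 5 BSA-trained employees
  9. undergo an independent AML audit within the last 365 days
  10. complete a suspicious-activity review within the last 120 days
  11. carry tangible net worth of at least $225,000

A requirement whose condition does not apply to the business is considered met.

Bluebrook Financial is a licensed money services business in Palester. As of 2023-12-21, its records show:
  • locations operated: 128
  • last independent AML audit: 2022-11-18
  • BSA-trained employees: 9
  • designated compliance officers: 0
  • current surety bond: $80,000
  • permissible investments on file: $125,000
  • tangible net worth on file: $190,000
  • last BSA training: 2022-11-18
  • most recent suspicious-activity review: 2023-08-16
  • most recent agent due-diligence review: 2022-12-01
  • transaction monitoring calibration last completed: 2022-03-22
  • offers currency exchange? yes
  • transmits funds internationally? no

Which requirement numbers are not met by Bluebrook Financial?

1, 2, 3, 6, 9, 10, 11

1. permissible investments $125,000 < $275,000 → not met
2. designated compliance officers 0 < 2 → not met
3. condition 'offers currency exchange' holds; BSA training 398 days ago vs limit 270 → not met
4. condition 'transmits funds internationally' does not hold → requirement n/a → met
5. surety bond $80,000 ≥ $75,000 → met
6. agent due-diligence review 385 days ago vs limit 365 → not met
7. transaction monitoring calibration 639 days ago vs limit 730 → met
8. BSA-trained employees 9 ≥ 5 → met
9. independent AML audit 398 days ago vs limit 365 → not met
10. suspicious-activity review 127 days ago vs limit 120 → not met
11. tangible net worth $190,000 < $225,000 → not met
Not met: 1, 2, 3, 6, 9, 10, 11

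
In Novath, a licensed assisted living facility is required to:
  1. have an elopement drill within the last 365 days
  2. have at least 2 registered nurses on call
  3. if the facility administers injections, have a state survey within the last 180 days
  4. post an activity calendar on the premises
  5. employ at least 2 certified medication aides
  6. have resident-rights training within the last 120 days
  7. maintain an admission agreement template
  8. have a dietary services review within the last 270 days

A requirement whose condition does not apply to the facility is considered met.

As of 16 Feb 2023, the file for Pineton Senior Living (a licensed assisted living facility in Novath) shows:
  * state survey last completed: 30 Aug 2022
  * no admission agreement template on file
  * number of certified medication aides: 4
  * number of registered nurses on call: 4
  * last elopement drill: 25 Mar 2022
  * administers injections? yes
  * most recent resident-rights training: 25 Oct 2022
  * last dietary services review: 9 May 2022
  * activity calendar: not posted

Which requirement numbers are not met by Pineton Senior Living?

4, 7, 8

1. elopement drill 328 days ago vs limit 365 → met
2. registered nurses on call 4 ≥ 2 → met
3. condition 'administers injections' holds; state survey 170 days ago vs limit 180 → met
4. activity calendar absent → not met
5. certified medication aides 4 ≥ 2 → met
6. resident-rights training 114 days ago vs limit 120 → met
7. admission agreement template absent → not met
8. dietary services review 283 days ago vs limit 270 → not met
Not met: 4, 7, 8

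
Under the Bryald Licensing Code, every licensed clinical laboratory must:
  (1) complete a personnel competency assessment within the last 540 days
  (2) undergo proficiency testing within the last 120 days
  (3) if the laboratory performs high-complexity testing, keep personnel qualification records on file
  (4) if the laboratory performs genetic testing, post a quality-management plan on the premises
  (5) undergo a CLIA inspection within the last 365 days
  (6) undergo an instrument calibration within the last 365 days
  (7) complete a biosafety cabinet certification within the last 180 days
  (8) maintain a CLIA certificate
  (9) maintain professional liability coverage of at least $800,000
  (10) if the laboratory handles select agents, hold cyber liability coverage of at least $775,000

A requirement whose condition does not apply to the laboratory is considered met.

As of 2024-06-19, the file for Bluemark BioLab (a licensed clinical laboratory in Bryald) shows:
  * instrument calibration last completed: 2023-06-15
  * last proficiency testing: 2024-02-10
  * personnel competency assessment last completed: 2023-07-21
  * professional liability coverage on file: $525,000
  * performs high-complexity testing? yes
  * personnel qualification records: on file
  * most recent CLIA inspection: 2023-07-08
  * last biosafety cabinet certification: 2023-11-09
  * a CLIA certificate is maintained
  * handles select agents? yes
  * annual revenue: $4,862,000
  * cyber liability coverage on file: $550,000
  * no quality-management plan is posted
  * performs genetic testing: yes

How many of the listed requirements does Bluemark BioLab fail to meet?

6

1. personnel competency assessment 334 days ago vs limit 540 → met
2. proficiency testing 130 days ago vs limit 120 → not met
3. condition 'performs high-complexity testing' holds; personnel qualification records present → met
4. condition 'performs genetic testing' holds; quality-management plan absent → not met
5. CLIA inspection 347 days ago vs limit 365 → met
6. instrument calibration 370 days ago vs limit 365 → not met
7. biosafety cabinet certification 223 days ago vs limit 180 → not met
8. CLIA certificate present → met
9. professional liability coverage $525,000 < $800,000 → not met
10. condition 'handles select agents' holds; cyber liability coverage $550,000 < $775,000 → not met
Not met: 6 of 10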